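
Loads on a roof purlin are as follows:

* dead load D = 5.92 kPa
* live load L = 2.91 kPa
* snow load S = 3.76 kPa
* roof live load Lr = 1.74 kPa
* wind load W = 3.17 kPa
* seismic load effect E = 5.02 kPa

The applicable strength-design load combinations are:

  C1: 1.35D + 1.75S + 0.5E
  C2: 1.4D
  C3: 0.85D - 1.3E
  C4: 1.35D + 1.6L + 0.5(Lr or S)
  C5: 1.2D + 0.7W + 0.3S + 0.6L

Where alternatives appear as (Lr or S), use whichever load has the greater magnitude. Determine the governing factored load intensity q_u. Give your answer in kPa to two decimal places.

17.08 kPa

(Lr or S) → S = 3.76 kPa.
C1: 1.35(5.92) + 1.75(3.76) + 0.5(5.02) = 7.99 + 6.58 + 2.51 = 17.08
C2: 1.4(5.92) = 8.29
C3: 0.85(5.92) - 1.3(5.02) = -1.49
C4: 1.35(5.92) + 1.6(2.91) + 0.5(3.76) = 7.99 + 4.66 + 1.88 = 14.53
C5: 1.2(5.92) + 0.7(3.17) + 0.3(3.76) + 0.6(2.91) = 7.10 + 2.22 + 1.13 + 1.75 = 12.20
Maximum is from combination 1.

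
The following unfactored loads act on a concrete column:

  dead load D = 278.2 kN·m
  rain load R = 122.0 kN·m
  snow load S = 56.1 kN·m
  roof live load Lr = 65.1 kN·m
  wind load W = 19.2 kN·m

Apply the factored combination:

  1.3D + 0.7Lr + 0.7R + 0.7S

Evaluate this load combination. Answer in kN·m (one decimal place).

1.3(278.2) + 0.7(65.1) + 0.7(122.0) + 0.7(56.1) = 531.9
M_u = 531.9 kN·m.

531.9 kN·m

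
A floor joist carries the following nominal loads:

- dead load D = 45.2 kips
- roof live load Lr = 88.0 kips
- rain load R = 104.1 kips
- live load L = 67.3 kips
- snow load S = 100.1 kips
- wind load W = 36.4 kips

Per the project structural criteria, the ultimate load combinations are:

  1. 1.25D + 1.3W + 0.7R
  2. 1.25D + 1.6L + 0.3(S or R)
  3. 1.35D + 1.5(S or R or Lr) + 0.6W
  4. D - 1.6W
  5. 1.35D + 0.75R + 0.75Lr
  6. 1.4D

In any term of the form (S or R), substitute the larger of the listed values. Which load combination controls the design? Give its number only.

Combination 3

(S or R) → R = 104.1 kips; (S or R or Lr) → R = 104.1 kips.
1. 1.25(45.2) + 1.3(36.4) + 0.7(104.1) = 56.5 + 47.3 + 72.9 = 176.7
2. 1.25(45.2) + 1.6(67.3) + 0.3(104.1) = 56.5 + 107.7 + 31.2 = 195.4
3. 1.35(45.2) + 1.5(104.1) + 0.6(36.4) = 61.0 + 156.2 + 21.8 = 239.0
4. 1.0(45.2) - 1.6(36.4) = 45.2 - 58.2 = -13.0
5. 1.35(45.2) + 0.75(104.1) + 0.75(88.0) = 61.0 + 78.1 + 66.0 = 205.1
6. 1.4(45.2) = 63.3
The largest value is 239.0 kips from combination 3.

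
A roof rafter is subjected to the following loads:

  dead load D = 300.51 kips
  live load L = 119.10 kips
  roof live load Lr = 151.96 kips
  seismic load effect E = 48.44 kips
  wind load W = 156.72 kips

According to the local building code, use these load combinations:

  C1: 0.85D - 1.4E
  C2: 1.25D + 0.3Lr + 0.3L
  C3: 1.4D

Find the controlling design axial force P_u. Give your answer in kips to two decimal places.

456.96 kips

C1: 0.85(300.51) - 1.4(48.44) = 187.62
C2: 1.25(300.51) + 0.3(151.96) + 0.3(119.10) = 375.64 + 45.59 + 35.73 = 456.96
C3: 1.4(300.51) = 420.71
Maximum is from combination 2.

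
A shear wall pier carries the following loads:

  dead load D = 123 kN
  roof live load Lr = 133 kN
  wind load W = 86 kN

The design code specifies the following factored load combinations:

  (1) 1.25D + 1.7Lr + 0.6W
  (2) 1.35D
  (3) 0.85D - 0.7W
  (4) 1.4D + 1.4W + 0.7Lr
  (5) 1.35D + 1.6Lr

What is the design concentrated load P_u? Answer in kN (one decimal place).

(1) 1.25(123) + 1.7(133) + 0.6(86) = 153.8 + 226.1 + 51.6 = 431.5
(2) 1.35(123) = 166.1
(3) 0.85(123) - 0.7(86) = 104.6 - 60.2 = 44.4
(4) 1.4(123) + 1.4(86) + 0.7(133) = 172.2 + 120.4 + 93.1 = 385.7
(5) 1.35(123) + 1.6(133) = 166.1 + 212.8 = 378.9
The controlling combination is 1, giving 431.5 kN.

431.5 kN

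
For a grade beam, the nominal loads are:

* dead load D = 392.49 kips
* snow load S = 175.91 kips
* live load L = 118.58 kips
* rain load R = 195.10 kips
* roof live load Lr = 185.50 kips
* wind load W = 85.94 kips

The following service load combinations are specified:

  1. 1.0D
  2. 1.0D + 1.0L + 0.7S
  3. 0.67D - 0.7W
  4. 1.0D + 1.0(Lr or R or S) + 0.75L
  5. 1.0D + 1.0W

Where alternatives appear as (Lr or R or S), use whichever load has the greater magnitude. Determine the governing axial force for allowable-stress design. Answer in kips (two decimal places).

676.53 kips

(Lr or R or S) → R = 195.10 kips.
1. 1.0(392.49) = 392.49
2. 1.0(392.49) + 1.0(118.58) + 0.7(175.91) = 634.21
3. 0.67(392.49) - 0.7(85.94) = 202.81
4. 1.0(392.49) + 1.0(195.10) + 0.75(118.58) = 676.53
5. 1.0(392.49) + 1.0(85.94) = 478.43
The controlling combination is 4, giving 676.53 kips.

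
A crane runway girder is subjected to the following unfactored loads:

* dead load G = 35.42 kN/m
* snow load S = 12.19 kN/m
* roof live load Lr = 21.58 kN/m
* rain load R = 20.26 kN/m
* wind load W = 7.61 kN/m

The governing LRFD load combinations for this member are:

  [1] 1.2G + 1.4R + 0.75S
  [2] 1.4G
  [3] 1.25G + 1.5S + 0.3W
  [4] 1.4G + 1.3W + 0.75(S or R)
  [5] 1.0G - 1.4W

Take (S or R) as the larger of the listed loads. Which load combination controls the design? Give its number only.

(S or R) → R = 20.26 kN/m.
[1] 1.2(35.42) + 1.4(20.26) + 0.75(12.19) = 80.01
[2] 1.4(35.42) = 49.59
[3] 1.25(35.42) + 1.5(12.19) + 0.3(7.61) = 64.84
[4] 1.4(35.42) + 1.3(7.61) + 0.75(20.26) = 74.68
[5] 1.0(35.42) - 1.4(7.61) = 24.77
The largest value is 80.01 kN/m from combination 1.

Combination 1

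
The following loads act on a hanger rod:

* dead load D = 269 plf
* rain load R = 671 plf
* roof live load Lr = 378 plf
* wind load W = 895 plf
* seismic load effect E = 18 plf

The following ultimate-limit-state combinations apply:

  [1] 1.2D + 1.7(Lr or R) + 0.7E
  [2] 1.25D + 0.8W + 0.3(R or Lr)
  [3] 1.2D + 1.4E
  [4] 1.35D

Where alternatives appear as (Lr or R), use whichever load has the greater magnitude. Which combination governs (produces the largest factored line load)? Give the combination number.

(Lr or R) → R = 671 plf; (R or Lr) → R = 671 plf.
[1] 1.2(269) + 1.7(671) + 0.7(18) = 322.80 + 1140.70 + 12.60 = 1476.10
[2] 1.25(269) + 0.8(895) + 0.3(671) = 336.25 + 716.00 + 201.30 = 1253.55
[3] 1.2(269) + 1.4(18) = 322.80 + 25.20 = 348.00
[4] 1.35(269) = 363.15
The largest value is 1476.10 plf from combination 1.

Combination 1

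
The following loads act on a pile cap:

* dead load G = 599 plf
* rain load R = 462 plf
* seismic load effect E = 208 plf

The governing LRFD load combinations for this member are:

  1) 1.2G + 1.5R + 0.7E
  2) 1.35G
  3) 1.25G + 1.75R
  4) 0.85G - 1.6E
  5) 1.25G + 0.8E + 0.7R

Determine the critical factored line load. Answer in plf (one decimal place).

1) 1.2(599) + 1.5(462) + 0.7(208) = 718.8 + 693.0 + 145.6 = 1557.4
2) 1.35(599) = 808.7
3) 1.25(599) + 1.75(462) = 748.8 + 808.5 = 1557.3
4) 0.85(599) - 1.6(208) = 509.2 - 332.8 = 176.4
5) 1.25(599) + 0.8(208) + 0.7(462) = 748.8 + 166.4 + 323.4 = 1238.6
Maximum is from combination 1.

1557.4 plf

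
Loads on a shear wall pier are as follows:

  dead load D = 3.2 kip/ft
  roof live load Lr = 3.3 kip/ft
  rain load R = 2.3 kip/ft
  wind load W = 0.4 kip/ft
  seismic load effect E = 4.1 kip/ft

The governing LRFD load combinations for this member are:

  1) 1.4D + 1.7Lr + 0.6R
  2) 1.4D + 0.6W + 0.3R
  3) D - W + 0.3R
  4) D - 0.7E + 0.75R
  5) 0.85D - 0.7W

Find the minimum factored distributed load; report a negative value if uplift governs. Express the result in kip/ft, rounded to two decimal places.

1) 1.4(3.2) + 1.7(3.3) + 0.6(2.3) = 4.48 + 5.61 + 1.38 = 11.47
2) 1.4(3.2) + 0.6(0.4) + 0.3(2.3) = 4.48 + 0.24 + 0.69 = 5.41
3) 1.0(3.2) - 1.0(0.4) + 0.3(2.3) = 3.20 - 0.40 + 0.69 = 3.49
4) 1.0(3.2) - 0.7(4.1) + 0.75(2.3) = 3.20 - 2.87 + 1.73 = 2.06
5) 0.85(3.2) - 0.7(0.4) = 2.72 - 0.28 = 2.44
Combination 4 gives the minimum: 2.06 kip/ft.

2.06 kip/ft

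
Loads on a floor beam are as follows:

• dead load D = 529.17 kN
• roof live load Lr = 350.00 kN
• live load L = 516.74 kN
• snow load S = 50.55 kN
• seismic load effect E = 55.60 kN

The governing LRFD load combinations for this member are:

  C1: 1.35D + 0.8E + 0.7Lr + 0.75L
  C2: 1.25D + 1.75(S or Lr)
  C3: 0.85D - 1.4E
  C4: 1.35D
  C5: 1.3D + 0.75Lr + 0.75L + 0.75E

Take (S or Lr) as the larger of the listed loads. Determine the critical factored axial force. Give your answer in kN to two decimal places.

1391.41 kN

(S or Lr) → Lr = 350.00 kN.
C1: 1.35(529.17) + 0.8(55.60) + 0.7(350.00) + 0.75(516.74) = 1391.41
C2: 1.25(529.17) + 1.75(350.00) = 1273.96
C3: 0.85(529.17) - 1.4(55.60) = 371.95
C4: 1.35(529.17) = 714.38
C5: 1.3(529.17) + 0.75(350.00) + 0.75(516.74) + 0.75(55.60) = 1379.68
Maximum is from combination 1.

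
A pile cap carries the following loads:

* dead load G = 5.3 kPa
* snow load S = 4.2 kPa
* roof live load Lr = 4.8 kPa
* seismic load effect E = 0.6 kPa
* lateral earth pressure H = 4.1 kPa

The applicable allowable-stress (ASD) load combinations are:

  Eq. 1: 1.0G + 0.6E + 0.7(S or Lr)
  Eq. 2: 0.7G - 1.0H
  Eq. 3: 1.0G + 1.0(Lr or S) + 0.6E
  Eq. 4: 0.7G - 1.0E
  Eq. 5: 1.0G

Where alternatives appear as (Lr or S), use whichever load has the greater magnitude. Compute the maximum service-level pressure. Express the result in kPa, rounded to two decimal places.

10.46 kPa

(S or Lr) → Lr = 4.8 kPa; (Lr or S) → Lr = 4.8 kPa.
Eq. 1: 1.0(5.3) + 0.6(0.6) + 0.7(4.8) = 5.30 + 0.36 + 3.36 = 9.02
Eq. 2: 0.7(5.3) - 1.0(4.1) = 3.71 - 4.10 = -0.39
Eq. 3: 1.0(5.3) + 1.0(4.8) + 0.6(0.6) = 5.30 + 4.80 + 0.36 = 10.46
Eq. 4: 0.7(5.3) - 1.0(0.6) = 3.71 - 0.60 = 3.11
Eq. 5: 1.0(5.3) = 5.30
The controlling combination is 3, giving 10.46 kPa.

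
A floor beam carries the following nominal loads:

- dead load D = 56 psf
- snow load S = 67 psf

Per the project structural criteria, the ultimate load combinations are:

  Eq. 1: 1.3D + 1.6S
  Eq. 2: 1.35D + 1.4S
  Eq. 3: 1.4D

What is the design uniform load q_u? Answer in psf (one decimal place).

180.0 psf

Eq. 1: 1.3(56) + 1.6(67) = 72.8 + 107.2 = 180.0
Eq. 2: 1.35(56) + 1.4(67) = 75.6 + 93.8 = 169.4
Eq. 3: 1.4(56) = 78.4
Combination 1 governs: q_u = 180.0 psf.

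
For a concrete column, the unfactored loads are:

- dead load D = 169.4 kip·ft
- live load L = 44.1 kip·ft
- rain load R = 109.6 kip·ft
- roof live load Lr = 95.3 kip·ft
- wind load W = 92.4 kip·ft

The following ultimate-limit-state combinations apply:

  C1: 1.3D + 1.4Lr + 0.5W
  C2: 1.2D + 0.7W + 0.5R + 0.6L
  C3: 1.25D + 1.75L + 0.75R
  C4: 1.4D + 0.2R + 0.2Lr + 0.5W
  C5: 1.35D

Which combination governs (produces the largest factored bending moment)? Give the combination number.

C1: 1.3(169.4) + 1.4(95.3) + 0.5(92.4) = 220.2 + 133.4 + 46.2 = 399.8
C2: 1.2(169.4) + 0.7(92.4) + 0.5(109.6) + 0.6(44.1) = 349.2
C3: 1.25(169.4) + 1.75(44.1) + 0.75(109.6) = 371.1
C4: 1.4(169.4) + 0.2(109.6) + 0.2(95.3) + 0.5(92.4) = 324.3
C5: 1.35(169.4) = 228.7
The largest value is 399.8 kip·ft from combination 1.

Combination 1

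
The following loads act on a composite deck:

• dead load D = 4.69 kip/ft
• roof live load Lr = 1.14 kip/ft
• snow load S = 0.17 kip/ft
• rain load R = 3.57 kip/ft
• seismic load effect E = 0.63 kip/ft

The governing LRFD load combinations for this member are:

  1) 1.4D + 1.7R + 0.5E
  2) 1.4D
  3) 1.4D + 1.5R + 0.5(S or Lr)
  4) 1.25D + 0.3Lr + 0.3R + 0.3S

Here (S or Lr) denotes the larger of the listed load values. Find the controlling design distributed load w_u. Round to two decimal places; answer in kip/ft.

(S or Lr) → Lr = 1.14 kip/ft.
1) 1.4(4.69) + 1.7(3.57) + 0.5(0.63) = 12.95
2) 1.4(4.69) = 6.57
3) 1.4(4.69) + 1.5(3.57) + 0.5(1.14) = 12.49
4) 1.25(4.69) + 0.3(1.14) + 0.3(3.57) + 0.3(0.17) = 7.33
Combination 1 governs: w_u = 12.95 kip/ft.

12.95 kip/ft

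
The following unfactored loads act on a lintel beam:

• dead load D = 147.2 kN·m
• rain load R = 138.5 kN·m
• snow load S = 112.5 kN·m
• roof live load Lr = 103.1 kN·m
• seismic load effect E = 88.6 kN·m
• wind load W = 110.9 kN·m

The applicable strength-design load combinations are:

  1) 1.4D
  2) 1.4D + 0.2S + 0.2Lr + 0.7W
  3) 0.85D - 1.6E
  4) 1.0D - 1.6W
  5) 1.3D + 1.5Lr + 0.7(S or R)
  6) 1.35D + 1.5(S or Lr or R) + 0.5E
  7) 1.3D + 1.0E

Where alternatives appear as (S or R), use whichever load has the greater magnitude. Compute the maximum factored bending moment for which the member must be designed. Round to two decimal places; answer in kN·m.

(S or R) → R = 138.5 kN·m; (S or Lr or R) → R = 138.5 kN·m.
1) 1.4(147.2) = 206.08
2) 1.4(147.2) + 0.2(112.5) + 0.2(103.1) + 0.7(110.9) = 206.08 + 22.50 + 20.62 + 77.63 = 326.83
3) 0.85(147.2) - 1.6(88.6) = 125.12 - 141.76 = -16.64
4) 1.0(147.2) - 1.6(110.9) = 147.20 - 177.44 = -30.24
5) 1.3(147.2) + 1.5(103.1) + 0.7(138.5) = 191.36 + 154.65 + 96.95 = 442.96
6) 1.35(147.2) + 1.5(138.5) + 0.5(88.6) = 198.72 + 207.75 + 44.30 = 450.77
7) 1.3(147.2) + 1.0(88.6) = 191.36 + 88.60 = 279.96
The controlling combination is 6, giving 450.77 kN·m.

450.77 kN·m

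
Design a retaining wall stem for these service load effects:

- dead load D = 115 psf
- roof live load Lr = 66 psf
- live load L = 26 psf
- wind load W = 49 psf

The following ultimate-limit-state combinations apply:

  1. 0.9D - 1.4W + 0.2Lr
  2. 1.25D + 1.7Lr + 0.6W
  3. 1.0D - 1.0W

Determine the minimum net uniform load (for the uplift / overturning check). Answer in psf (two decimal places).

1. 0.9(115) - 1.4(49) + 0.2(66) = 103.50 - 68.60 + 13.20 = 48.10
2. 1.25(115) + 1.7(66) + 0.6(49) = 143.75 + 112.20 + 29.40 = 285.35
3. 1.0(115) - 1.0(49) = 115.00 - 49.00 = 66.00
Combination 1 gives the minimum: 48.10 psf.

48.10 psf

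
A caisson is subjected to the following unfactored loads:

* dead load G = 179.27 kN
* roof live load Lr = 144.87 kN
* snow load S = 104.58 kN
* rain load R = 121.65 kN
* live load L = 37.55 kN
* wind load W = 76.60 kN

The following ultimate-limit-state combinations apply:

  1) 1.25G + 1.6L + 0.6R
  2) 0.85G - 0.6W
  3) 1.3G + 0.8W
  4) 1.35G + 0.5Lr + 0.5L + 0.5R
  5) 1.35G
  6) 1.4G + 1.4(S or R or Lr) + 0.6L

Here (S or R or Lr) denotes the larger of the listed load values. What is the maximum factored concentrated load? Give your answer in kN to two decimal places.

476.33 kN

(S or R or Lr) → Lr = 144.87 kN.
1) 1.25(179.27) + 1.6(37.55) + 0.6(121.65) = 224.09 + 60.08 + 72.99 = 357.16
2) 0.85(179.27) - 0.6(76.60) = 152.38 - 45.96 = 106.42
3) 1.3(179.27) + 0.8(76.60) = 233.05 + 61.28 = 294.33
4) 1.35(179.27) + 0.5(144.87) + 0.5(37.55) + 0.5(121.65) = 394.05
5) 1.35(179.27) = 242.01
6) 1.4(179.27) + 1.4(144.87) + 0.6(37.55) = 250.98 + 202.82 + 22.53 = 476.33
Maximum is from combination 6.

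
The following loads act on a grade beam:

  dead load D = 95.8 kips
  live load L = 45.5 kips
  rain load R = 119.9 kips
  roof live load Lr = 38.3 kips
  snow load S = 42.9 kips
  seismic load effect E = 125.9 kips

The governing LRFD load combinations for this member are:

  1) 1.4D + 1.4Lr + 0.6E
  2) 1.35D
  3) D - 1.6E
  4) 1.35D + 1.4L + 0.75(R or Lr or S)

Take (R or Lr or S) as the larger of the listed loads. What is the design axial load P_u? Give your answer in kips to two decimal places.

282.96 kips

(R or Lr or S) → R = 119.9 kips.
1) 1.4(95.8) + 1.4(38.3) + 0.6(125.9) = 134.12 + 53.62 + 75.54 = 263.28
2) 1.35(95.8) = 129.33
3) 1.0(95.8) - 1.6(125.9) = 95.80 - 201.44 = -105.64
4) 1.35(95.8) + 1.4(45.5) + 0.75(119.9) = 129.33 + 63.70 + 89.93 = 282.96
Maximum is from combination 4.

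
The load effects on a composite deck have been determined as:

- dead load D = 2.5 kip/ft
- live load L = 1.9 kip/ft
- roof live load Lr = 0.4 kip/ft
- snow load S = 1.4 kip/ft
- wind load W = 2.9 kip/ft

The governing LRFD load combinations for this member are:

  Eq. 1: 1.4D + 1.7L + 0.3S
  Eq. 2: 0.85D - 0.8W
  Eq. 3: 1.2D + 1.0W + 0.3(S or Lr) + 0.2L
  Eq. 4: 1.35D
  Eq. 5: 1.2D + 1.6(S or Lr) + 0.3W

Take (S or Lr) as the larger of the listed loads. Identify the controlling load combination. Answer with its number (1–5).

(S or Lr) → S = 1.4 kip/ft.
Eq. 1: 1.4(2.5) + 1.7(1.9) + 0.3(1.4) = 7.2
Eq. 2: 0.85(2.5) - 0.8(2.9) = -0.2
Eq. 3: 1.2(2.5) + 1.0(2.9) + 0.3(1.4) + 0.2(1.9) = 6.7
Eq. 4: 1.35(2.5) = 3.4
Eq. 5: 1.2(2.5) + 1.6(1.4) + 0.3(2.9) = 6.1
The largest value is 7.2 kip/ft from combination 1.

Combination 1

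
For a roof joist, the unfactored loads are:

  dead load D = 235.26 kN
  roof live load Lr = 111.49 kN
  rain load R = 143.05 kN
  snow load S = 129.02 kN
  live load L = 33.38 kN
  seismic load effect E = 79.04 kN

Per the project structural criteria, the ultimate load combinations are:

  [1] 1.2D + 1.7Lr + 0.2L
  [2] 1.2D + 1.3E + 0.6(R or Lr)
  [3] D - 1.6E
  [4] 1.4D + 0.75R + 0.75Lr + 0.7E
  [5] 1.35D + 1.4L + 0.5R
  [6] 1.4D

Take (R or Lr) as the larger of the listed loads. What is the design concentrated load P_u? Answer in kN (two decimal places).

575.60 kN

(R or Lr) → R = 143.05 kN.
[1] 1.2(235.26) + 1.7(111.49) + 0.2(33.38) = 282.31 + 189.53 + 6.68 = 478.52
[2] 1.2(235.26) + 1.3(79.04) + 0.6(143.05) = 282.31 + 102.75 + 85.83 = 470.89
[3] 1.0(235.26) - 1.6(79.04) = 235.26 - 126.46 = 108.80
[4] 1.4(235.26) + 0.75(143.05) + 0.75(111.49) + 0.7(79.04) = 329.36 + 107.29 + 83.62 + 55.33 = 575.60
[5] 1.35(235.26) + 1.4(33.38) + 0.5(143.05) = 317.60 + 46.73 + 71.53 = 435.86
[6] 1.4(235.26) = 329.36
The controlling combination is 4, giving 575.60 kN.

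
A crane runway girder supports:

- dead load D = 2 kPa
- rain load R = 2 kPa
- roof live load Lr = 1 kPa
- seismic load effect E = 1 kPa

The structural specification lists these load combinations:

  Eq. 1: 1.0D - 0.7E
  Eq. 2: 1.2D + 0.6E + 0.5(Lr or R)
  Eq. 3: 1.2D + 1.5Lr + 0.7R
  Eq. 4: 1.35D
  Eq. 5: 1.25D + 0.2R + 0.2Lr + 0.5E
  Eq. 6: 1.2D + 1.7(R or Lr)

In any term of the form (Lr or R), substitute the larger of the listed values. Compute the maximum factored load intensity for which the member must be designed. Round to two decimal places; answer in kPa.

(Lr or R) → R = 2 kPa; (R or Lr) → R = 2 kPa.
Eq. 1: 1.0(2) - 0.7(1) = 1.30
Eq. 2: 1.2(2) + 0.6(1) + 0.5(2) = 4.00
Eq. 3: 1.2(2) + 1.5(1) + 0.7(2) = 5.30
Eq. 4: 1.35(2) = 2.70
Eq. 5: 1.25(2) + 0.2(2) + 0.2(1) + 0.5(1) = 3.60
Eq. 6: 1.2(2) + 1.7(2) = 5.80
Combination 6 governs: q_u = 5.80 kPa.

5.80 kPa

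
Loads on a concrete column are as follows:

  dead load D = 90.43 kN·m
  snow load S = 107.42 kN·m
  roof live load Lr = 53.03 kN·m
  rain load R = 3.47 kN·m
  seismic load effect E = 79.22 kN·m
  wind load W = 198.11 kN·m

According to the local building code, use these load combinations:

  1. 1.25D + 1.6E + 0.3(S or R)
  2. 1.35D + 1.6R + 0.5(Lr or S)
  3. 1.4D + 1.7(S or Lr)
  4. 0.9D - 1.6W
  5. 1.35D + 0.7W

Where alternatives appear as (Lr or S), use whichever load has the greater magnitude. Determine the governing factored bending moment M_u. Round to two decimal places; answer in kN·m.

309.22 kN·m

(S or R) → S = 107.42 kN·m; (Lr or S) → S = 107.42 kN·m; (S or Lr) → S = 107.42 kN·m.
1. 1.25(90.43) + 1.6(79.22) + 0.3(107.42) = 272.02
2. 1.35(90.43) + 1.6(3.47) + 0.5(107.42) = 181.34
3. 1.4(90.43) + 1.7(107.42) = 309.22
4. 0.9(90.43) - 1.6(198.11) = -235.59
5. 1.35(90.43) + 0.7(198.11) = 260.76
The controlling combination is 3, giving 309.22 kN·m.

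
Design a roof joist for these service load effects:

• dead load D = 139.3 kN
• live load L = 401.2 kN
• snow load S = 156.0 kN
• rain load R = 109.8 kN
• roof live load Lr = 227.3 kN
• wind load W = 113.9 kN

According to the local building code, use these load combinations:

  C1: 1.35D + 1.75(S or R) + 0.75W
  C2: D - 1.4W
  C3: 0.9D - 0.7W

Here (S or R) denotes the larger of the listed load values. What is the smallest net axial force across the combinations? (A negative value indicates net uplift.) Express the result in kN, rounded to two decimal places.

-20.16 kN

(S or R) → S = 156.0 kN.
C1: 1.35(139.3) + 1.75(156.0) + 0.75(113.9) = 546.48
C2: 1.0(139.3) - 1.4(113.9) = 139.30 - 159.46 = -20.16
C3: 0.9(139.3) - 0.7(113.9) = 125.37 - 79.73 = 45.64
Combination 2 gives the minimum: -20.16 kN.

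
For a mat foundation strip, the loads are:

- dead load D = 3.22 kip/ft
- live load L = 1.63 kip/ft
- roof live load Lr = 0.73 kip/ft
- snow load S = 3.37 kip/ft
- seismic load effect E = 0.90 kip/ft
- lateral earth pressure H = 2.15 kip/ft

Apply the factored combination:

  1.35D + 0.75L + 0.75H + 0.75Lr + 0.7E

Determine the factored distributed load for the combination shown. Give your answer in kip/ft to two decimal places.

1.35(3.22) + 0.75(1.63) + 0.75(2.15) + 0.75(0.73) + 0.7(0.90) = 4.35 + 1.22 + 1.61 + 0.55 + 0.63 = 8.36
w_u = 8.36 kip/ft.

8.36 kip/ft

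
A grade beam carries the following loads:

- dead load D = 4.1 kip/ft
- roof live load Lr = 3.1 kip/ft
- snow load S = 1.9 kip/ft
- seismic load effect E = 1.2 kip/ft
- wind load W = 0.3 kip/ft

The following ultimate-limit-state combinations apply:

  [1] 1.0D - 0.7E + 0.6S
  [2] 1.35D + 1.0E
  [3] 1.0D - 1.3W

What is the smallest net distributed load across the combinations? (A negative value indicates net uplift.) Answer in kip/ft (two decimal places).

3.71 kip/ft

[1] 1.0(4.1) - 0.7(1.2) + 0.6(1.9) = 4.40
[2] 1.35(4.1) + 1.0(1.2) = 6.74
[3] 1.0(4.1) - 1.3(0.3) = 3.71
Combination 3 gives the minimum: 3.71 kip/ft.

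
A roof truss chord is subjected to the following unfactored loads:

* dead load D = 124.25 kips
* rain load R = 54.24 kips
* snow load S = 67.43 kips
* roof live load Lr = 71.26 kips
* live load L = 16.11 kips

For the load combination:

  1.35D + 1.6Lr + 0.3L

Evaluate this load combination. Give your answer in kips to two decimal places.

1.35(124.25) + 1.6(71.26) + 0.3(16.11) = 167.74 + 114.02 + 4.83 = 286.59
P_u = 286.59 kips.

286.59 kips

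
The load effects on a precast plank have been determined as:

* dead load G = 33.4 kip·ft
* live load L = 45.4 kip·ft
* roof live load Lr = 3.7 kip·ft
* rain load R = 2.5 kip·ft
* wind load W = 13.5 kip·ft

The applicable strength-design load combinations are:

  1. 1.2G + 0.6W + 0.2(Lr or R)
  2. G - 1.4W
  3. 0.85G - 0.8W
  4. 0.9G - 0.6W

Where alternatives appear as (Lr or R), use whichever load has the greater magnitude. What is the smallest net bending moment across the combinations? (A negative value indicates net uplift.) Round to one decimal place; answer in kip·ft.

(Lr or R) → Lr = 3.7 kip·ft.
1. 1.2(33.4) + 0.6(13.5) + 0.2(3.7) = 48.9
2. 1.0(33.4) - 1.4(13.5) = 14.5
3. 0.85(33.4) - 0.8(13.5) = 17.6
4. 0.9(33.4) - 0.6(13.5) = 22.0
Combination 2 gives the minimum: 14.5 kip·ft.

14.5 kip·ft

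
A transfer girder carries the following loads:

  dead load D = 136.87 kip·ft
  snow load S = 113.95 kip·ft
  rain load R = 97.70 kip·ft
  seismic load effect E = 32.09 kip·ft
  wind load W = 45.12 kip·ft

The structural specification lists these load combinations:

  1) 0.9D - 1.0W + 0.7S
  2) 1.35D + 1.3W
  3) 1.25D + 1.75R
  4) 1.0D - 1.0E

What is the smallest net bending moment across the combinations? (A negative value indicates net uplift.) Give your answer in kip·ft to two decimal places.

104.78 kip·ft

1) 0.9(136.87) - 1.0(45.12) + 0.7(113.95) = 123.18 - 45.12 + 79.77 = 157.83
2) 1.35(136.87) + 1.3(45.12) = 184.77 + 58.66 = 243.43
3) 1.25(136.87) + 1.75(97.70) = 342.06
4) 1.0(136.87) - 1.0(32.09) = 136.87 - 32.09 = 104.78
Combination 4 gives the minimum: 104.78 kip·ft.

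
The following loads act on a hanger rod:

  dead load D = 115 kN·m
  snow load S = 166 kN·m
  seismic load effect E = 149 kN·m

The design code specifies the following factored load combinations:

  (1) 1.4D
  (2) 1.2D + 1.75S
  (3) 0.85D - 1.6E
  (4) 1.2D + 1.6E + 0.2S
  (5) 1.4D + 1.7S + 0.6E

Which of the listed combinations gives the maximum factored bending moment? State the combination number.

Combination 5

(1) 1.4(115) = 161.00
(2) 1.2(115) + 1.75(166) = 138.00 + 290.50 = 428.50
(3) 0.85(115) - 1.6(149) = 97.75 - 238.40 = -140.65
(4) 1.2(115) + 1.6(149) + 0.2(166) = 138.00 + 238.40 + 33.20 = 409.60
(5) 1.4(115) + 1.7(166) + 0.6(149) = 161.00 + 282.20 + 89.40 = 532.60
The largest value is 532.60 kN·m from combination 5.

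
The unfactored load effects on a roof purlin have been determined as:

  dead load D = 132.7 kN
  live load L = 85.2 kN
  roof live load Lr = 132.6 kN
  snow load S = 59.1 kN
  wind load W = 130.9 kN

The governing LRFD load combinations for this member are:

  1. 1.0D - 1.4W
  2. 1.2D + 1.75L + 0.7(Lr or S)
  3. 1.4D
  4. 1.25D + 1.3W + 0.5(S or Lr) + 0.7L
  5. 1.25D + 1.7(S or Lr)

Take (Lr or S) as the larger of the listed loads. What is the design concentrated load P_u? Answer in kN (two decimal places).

461.99 kN

(Lr or S) → Lr = 132.6 kN; (S or Lr) → Lr = 132.6 kN.
1. 1.0(132.7) - 1.4(130.9) = 132.70 - 183.26 = -50.56
2. 1.2(132.7) + 1.75(85.2) + 0.7(132.6) = 159.24 + 149.10 + 92.82 = 401.16
3. 1.4(132.7) = 185.78
4. 1.25(132.7) + 1.3(130.9) + 0.5(132.6) + 0.7(85.2) = 165.88 + 170.17 + 66.30 + 59.64 = 461.99
5. 1.25(132.7) + 1.7(132.6) = 165.88 + 225.42 = 391.30
Maximum is from combination 4.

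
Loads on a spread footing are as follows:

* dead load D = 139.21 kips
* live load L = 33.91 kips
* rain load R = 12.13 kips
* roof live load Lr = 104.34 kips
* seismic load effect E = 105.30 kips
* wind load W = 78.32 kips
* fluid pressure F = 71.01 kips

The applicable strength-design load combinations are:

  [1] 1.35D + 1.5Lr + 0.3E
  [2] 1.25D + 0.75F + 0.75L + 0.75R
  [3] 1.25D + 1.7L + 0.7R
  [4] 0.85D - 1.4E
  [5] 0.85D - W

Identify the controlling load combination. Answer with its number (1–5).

[1] 1.35(139.21) + 1.5(104.34) + 0.3(105.30) = 187.93 + 156.51 + 31.59 = 376.03
[2] 1.25(139.21) + 0.75(71.01) + 0.75(33.91) + 0.75(12.13) = 174.01 + 53.26 + 25.43 + 9.10 = 261.80
[3] 1.25(139.21) + 1.7(33.91) + 0.7(12.13) = 174.01 + 57.65 + 8.49 = 240.15
[4] 0.85(139.21) - 1.4(105.30) = 118.33 - 147.42 = -29.09
[5] 0.85(139.21) - 1.0(78.32) = 118.33 - 78.32 = 40.01
The largest value is 376.03 kips from combination 1.

Combination 1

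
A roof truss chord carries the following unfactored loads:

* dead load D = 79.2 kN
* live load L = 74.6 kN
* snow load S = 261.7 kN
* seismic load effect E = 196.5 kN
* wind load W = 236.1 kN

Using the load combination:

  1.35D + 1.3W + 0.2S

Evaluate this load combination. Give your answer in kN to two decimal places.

466.19 kN

1.35(79.2) + 1.3(236.1) + 0.2(261.7) = 466.19
N_u = 466.19 kN.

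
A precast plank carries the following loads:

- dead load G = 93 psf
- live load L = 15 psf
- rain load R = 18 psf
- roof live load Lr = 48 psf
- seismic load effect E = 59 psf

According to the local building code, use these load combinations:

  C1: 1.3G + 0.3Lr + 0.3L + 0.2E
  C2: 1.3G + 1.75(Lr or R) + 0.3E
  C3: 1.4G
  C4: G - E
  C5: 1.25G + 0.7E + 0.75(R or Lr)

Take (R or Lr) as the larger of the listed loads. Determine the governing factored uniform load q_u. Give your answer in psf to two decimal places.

(Lr or R) → Lr = 48 psf; (R or Lr) → Lr = 48 psf.
C1: 1.3(93) + 0.3(48) + 0.3(15) + 0.2(59) = 151.60
C2: 1.3(93) + 1.75(48) + 0.3(59) = 222.60
C3: 1.4(93) = 130.20
C4: 1.0(93) - 1.0(59) = 34.00
C5: 1.25(93) + 0.7(59) + 0.75(48) = 193.55
Combination 2 governs: q_u = 222.60 psf.

222.60 psf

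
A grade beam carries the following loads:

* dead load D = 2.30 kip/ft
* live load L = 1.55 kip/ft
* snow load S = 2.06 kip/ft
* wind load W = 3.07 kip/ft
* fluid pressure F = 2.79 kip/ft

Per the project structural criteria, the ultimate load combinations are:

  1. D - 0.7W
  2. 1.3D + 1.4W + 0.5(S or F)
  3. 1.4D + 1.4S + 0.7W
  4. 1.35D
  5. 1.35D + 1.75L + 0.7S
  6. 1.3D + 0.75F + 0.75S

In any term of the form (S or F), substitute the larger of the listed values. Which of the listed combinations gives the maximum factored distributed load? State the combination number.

Combination 2

(S or F) → F = 2.79 kip/ft.
1. 1.0(2.30) - 0.7(3.07) = 2.30 - 2.15 = 0.15
2. 1.3(2.30) + 1.4(3.07) + 0.5(2.79) = 8.68
3. 1.4(2.30) + 1.4(2.06) + 0.7(3.07) = 3.22 + 2.88 + 2.15 = 8.25
4. 1.35(2.30) = 3.11
5. 1.35(2.30) + 1.75(1.55) + 0.7(2.06) = 3.11 + 2.71 + 1.44 = 7.26
6. 1.3(2.30) + 0.75(2.79) + 0.75(2.06) = 2.99 + 2.09 + 1.55 = 6.63
The largest value is 8.68 kip/ft from combination 2.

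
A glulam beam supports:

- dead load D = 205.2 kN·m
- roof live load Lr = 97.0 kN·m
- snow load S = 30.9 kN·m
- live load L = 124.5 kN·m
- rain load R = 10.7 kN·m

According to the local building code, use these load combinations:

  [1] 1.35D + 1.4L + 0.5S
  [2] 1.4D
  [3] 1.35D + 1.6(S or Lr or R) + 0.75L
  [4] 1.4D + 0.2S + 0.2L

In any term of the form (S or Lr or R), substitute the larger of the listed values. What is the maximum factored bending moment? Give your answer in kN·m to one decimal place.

(S or Lr or R) → Lr = 97.0 kN·m.
[1] 1.35(205.2) + 1.4(124.5) + 0.5(30.9) = 466.8
[2] 1.4(205.2) = 287.3
[3] 1.35(205.2) + 1.6(97.0) + 0.75(124.5) = 525.6
[4] 1.4(205.2) + 0.2(30.9) + 0.2(124.5) = 318.4
The controlling combination is 3, giving 525.6 kN·m.

525.6 kN·m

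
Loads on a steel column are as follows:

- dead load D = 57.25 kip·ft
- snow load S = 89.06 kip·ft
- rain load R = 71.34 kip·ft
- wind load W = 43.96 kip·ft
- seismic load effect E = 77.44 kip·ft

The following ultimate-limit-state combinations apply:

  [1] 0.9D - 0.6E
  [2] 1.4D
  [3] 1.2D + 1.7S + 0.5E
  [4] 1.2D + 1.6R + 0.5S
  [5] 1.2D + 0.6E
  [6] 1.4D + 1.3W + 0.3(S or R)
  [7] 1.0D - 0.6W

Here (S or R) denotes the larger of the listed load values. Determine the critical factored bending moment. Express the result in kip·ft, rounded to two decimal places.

(S or R) → S = 89.06 kip·ft.
[1] 0.9(57.25) - 0.6(77.44) = 5.06
[2] 1.4(57.25) = 80.15
[3] 1.2(57.25) + 1.7(89.06) + 0.5(77.44) = 68.70 + 151.40 + 38.72 = 258.82
[4] 1.2(57.25) + 1.6(71.34) + 0.5(89.06) = 68.70 + 114.14 + 44.53 = 227.37
[5] 1.2(57.25) + 0.6(77.44) = 68.70 + 46.46 = 115.16
[6] 1.4(57.25) + 1.3(43.96) + 0.3(89.06) = 80.15 + 57.15 + 26.72 = 164.02
[7] 1.0(57.25) - 0.6(43.96) = 57.25 - 26.38 = 30.87
Maximum is from combination 3.

258.82 kip·ft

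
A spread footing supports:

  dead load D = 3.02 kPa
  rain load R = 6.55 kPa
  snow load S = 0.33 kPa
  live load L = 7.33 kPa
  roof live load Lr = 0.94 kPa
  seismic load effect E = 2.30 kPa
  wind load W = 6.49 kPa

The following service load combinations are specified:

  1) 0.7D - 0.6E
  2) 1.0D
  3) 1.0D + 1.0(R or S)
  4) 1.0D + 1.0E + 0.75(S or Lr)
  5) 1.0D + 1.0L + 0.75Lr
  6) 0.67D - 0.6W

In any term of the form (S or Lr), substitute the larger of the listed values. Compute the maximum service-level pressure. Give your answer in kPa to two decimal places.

11.06 kPa

(R or S) → R = 6.55 kPa; (S or Lr) → Lr = 0.94 kPa.
1) 0.7(3.02) - 0.6(2.30) = 2.11 - 1.38 = 0.73
2) 1.0(3.02) = 3.02
3) 1.0(3.02) + 1.0(6.55) = 3.02 + 6.55 = 9.57
4) 1.0(3.02) + 1.0(2.30) + 0.75(0.94) = 3.02 + 2.30 + 0.71 = 6.03
5) 1.0(3.02) + 1.0(7.33) + 0.75(0.94) = 3.02 + 7.33 + 0.71 = 11.06
6) 0.67(3.02) - 0.6(6.49) = 2.02 - 3.89 = -1.87
The controlling combination is 5, giving 11.06 kPa.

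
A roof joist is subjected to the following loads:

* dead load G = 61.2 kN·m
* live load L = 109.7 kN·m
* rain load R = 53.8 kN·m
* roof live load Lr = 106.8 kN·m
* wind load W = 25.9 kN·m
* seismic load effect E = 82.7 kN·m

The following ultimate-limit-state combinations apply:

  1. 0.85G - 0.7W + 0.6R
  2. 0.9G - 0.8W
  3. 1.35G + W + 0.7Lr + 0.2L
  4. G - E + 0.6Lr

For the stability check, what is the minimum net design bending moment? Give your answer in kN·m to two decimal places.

1. 0.85(61.2) - 0.7(25.9) + 0.6(53.8) = 52.02 - 18.13 + 32.28 = 66.17
2. 0.9(61.2) - 0.8(25.9) = 55.08 - 20.72 = 34.36
3. 1.35(61.2) + 1.0(25.9) + 0.7(106.8) + 0.2(109.7) = 82.62 + 25.90 + 74.76 + 21.94 = 205.22
4. 1.0(61.2) - 1.0(82.7) + 0.6(106.8) = 61.20 - 82.70 + 64.08 = 42.58
Combination 2 gives the minimum: 34.36 kN·m.

34.36 kN·m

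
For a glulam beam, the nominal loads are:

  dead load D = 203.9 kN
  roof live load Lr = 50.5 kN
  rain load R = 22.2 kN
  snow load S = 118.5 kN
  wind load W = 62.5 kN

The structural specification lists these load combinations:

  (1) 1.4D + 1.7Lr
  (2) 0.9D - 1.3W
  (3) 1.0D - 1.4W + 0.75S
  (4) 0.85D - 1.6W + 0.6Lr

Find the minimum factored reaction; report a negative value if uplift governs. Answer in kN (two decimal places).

102.26 kN

(1) 1.4(203.9) + 1.7(50.5) = 371.31
(2) 0.9(203.9) - 1.3(62.5) = 102.26
(3) 1.0(203.9) - 1.4(62.5) + 0.75(118.5) = 205.28
(4) 0.85(203.9) - 1.6(62.5) + 0.6(50.5) = 103.62
Combination 2 gives the minimum: 102.26 kN.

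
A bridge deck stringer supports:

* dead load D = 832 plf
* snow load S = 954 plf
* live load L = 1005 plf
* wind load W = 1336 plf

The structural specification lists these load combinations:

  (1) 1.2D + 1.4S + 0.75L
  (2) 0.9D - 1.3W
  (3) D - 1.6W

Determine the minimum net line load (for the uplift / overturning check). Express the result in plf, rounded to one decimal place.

(1) 1.2(832) + 1.4(954) + 0.75(1005) = 998.4 + 1335.6 + 753.8 = 3087.8
(2) 0.9(832) - 1.3(1336) = 748.8 - 1736.8 = -988.0
(3) 1.0(832) - 1.6(1336) = 832.0 - 2137.6 = -1305.6
Combination 3 gives the minimum: -1305.6 plf.

-1305.6 plf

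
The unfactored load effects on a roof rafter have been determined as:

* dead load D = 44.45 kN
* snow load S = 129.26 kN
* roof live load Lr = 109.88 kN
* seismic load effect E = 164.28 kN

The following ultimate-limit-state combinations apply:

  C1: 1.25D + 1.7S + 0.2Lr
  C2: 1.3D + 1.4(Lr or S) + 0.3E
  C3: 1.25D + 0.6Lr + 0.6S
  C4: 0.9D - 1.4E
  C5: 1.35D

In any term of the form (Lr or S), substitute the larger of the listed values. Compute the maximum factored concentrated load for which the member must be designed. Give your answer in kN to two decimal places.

297.28 kN

(Lr or S) → S = 129.26 kN.
C1: 1.25(44.45) + 1.7(129.26) + 0.2(109.88) = 55.56 + 219.74 + 21.98 = 297.28
C2: 1.3(44.45) + 1.4(129.26) + 0.3(164.28) = 57.79 + 180.96 + 49.28 = 288.03
C3: 1.25(44.45) + 0.6(109.88) + 0.6(129.26) = 55.56 + 65.93 + 77.56 = 199.05
C4: 0.9(44.45) - 1.4(164.28) = -189.99
C5: 1.35(44.45) = 60.01
Maximum is from combination 1.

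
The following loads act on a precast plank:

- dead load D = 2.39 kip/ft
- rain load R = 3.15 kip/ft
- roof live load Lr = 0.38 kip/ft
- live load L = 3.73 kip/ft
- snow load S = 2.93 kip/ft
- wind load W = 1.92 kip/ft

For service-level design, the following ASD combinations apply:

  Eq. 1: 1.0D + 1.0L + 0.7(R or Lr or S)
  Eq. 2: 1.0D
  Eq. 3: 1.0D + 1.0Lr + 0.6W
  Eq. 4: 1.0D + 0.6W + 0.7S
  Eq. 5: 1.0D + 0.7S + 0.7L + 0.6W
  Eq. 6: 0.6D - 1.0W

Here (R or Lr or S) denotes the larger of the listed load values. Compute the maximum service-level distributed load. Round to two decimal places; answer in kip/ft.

8.33 kip/ft

(R or Lr or S) → R = 3.15 kip/ft.
Eq. 1: 1.0(2.39) + 1.0(3.73) + 0.7(3.15) = 8.33
Eq. 2: 1.0(2.39) = 2.39
Eq. 3: 1.0(2.39) + 1.0(0.38) + 0.6(1.92) = 3.92
Eq. 4: 1.0(2.39) + 0.6(1.92) + 0.7(2.93) = 5.59
Eq. 5: 1.0(2.39) + 0.7(2.93) + 0.7(3.73) + 0.6(1.92) = 8.20
Eq. 6: 0.6(2.39) - 1.0(1.92) = -0.49
Maximum is from combination 1.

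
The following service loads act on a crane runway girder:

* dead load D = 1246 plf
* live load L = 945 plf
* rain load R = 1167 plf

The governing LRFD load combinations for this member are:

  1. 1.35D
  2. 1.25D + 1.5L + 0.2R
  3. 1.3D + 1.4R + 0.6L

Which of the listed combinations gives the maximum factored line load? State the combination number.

1. 1.35(1246) = 1682.10
2. 1.25(1246) + 1.5(945) + 0.2(1167) = 1557.50 + 1417.50 + 233.40 = 3208.40
3. 1.3(1246) + 1.4(1167) + 0.6(945) = 1619.80 + 1633.80 + 567.00 = 3820.60
The largest value is 3820.60 plf from combination 3.

Combination 3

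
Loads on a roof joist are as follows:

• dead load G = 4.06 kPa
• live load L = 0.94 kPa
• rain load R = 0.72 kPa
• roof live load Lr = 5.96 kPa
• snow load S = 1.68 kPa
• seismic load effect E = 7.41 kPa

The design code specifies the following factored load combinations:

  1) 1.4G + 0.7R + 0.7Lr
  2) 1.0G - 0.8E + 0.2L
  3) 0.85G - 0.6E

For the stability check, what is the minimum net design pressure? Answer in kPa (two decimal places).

1) 1.4(4.06) + 0.7(0.72) + 0.7(5.96) = 10.36
2) 1.0(4.06) - 0.8(7.41) + 0.2(0.94) = -1.68
3) 0.85(4.06) - 0.6(7.41) = -1.00
Combination 2 gives the minimum: -1.68 kPa.

-1.68 kPa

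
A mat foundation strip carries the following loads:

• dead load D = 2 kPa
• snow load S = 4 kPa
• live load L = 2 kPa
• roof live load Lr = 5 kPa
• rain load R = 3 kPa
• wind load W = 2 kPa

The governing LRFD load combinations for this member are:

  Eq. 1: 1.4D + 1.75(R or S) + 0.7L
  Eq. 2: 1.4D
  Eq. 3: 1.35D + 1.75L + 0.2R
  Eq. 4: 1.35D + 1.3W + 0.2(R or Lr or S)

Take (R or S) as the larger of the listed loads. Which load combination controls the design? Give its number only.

Combination 1

(R or S) → S = 4 kPa; (R or Lr or S) → Lr = 5 kPa.
Eq. 1: 1.4(2) + 1.75(4) + 0.7(2) = 2.80 + 7.00 + 1.40 = 11.20
Eq. 2: 1.4(2) = 2.80
Eq. 3: 1.35(2) + 1.75(2) + 0.2(3) = 2.70 + 3.50 + 0.60 = 6.80
Eq. 4: 1.35(2) + 1.3(2) + 0.2(5) = 2.70 + 2.60 + 1.00 = 6.30
The largest value is 11.20 kPa from combination 1.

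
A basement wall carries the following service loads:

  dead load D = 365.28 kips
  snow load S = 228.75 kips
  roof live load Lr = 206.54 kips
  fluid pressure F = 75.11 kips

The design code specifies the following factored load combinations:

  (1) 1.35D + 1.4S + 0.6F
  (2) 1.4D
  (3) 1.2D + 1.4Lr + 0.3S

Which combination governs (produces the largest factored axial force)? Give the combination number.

Combination 1

(1) 1.35(365.28) + 1.4(228.75) + 0.6(75.11) = 858.44
(2) 1.4(365.28) = 511.39
(3) 1.2(365.28) + 1.4(206.54) + 0.3(228.75) = 796.12
The largest value is 858.44 kips from combination 1.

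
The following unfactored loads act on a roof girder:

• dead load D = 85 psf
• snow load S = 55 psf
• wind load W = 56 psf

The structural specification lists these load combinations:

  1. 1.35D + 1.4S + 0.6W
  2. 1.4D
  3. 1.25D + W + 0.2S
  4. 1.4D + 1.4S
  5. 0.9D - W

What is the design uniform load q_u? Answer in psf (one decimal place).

225.4 psf

1. 1.35(85) + 1.4(55) + 0.6(56) = 114.8 + 77.0 + 33.6 = 225.4
2. 1.4(85) = 119.0
3. 1.25(85) + 1.0(56) + 0.2(55) = 106.3 + 56.0 + 11.0 = 173.3
4. 1.4(85) + 1.4(55) = 119.0 + 77.0 = 196.0
5. 0.9(85) - 1.0(56) = 76.5 - 56.0 = 20.5
The controlling combination is 1, giving 225.4 psf.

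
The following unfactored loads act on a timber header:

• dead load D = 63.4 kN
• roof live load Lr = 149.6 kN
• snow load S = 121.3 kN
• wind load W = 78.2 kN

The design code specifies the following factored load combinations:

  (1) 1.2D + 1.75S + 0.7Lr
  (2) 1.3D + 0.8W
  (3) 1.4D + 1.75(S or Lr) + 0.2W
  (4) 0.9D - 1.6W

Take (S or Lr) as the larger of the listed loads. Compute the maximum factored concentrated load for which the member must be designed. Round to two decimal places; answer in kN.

393.08 kN

(S or Lr) → Lr = 149.6 kN.
(1) 1.2(63.4) + 1.75(121.3) + 0.7(149.6) = 76.08 + 212.28 + 104.72 = 393.08
(2) 1.3(63.4) + 0.8(78.2) = 82.42 + 62.56 = 144.98
(3) 1.4(63.4) + 1.75(149.6) + 0.2(78.2) = 88.76 + 261.80 + 15.64 = 366.20
(4) 0.9(63.4) - 1.6(78.2) = 57.06 - 125.12 = -68.06
The controlling combination is 1, giving 393.08 kN.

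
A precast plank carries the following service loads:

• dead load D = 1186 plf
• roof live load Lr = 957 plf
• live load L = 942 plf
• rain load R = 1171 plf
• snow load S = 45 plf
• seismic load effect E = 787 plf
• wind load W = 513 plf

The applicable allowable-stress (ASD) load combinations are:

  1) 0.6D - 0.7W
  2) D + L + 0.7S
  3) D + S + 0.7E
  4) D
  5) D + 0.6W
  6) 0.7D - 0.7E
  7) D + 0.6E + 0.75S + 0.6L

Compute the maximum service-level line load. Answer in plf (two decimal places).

1) 0.6(1186) - 0.7(513) = 711.60 - 359.10 = 352.50
2) 1.0(1186) + 1.0(942) + 0.7(45) = 1186.00 + 942.00 + 31.50 = 2159.50
3) 1.0(1186) + 1.0(45) + 0.7(787) = 1186.00 + 45.00 + 550.90 = 1781.90
4) 1.0(1186) = 1186.00
5) 1.0(1186) + 0.6(513) = 1186.00 + 307.80 = 1493.80
6) 0.7(1186) - 0.7(787) = 830.20 - 550.90 = 279.30
7) 1.0(1186) + 0.6(787) + 0.75(45) + 0.6(942) = 1186.00 + 472.20 + 33.75 + 565.20 = 2257.15
Maximum is from combination 7.

2257.15 plf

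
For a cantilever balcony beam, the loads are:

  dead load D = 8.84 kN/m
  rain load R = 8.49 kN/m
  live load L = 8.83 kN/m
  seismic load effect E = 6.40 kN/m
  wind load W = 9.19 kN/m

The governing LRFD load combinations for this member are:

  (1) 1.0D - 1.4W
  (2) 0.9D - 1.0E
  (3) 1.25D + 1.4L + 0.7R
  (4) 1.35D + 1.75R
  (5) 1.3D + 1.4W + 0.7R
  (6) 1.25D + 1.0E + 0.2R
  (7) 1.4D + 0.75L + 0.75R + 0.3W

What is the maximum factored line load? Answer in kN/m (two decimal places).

30.30 kN/m

(1) 1.0(8.84) - 1.4(9.19) = 8.84 - 12.87 = -4.03
(2) 0.9(8.84) - 1.0(6.40) = 7.96 - 6.40 = 1.56
(3) 1.25(8.84) + 1.4(8.83) + 0.7(8.49) = 29.36
(4) 1.35(8.84) + 1.75(8.49) = 11.93 + 14.86 = 26.79
(5) 1.3(8.84) + 1.4(9.19) + 0.7(8.49) = 11.49 + 12.87 + 5.94 = 30.30
(6) 1.25(8.84) + 1.0(6.40) + 0.2(8.49) = 11.05 + 6.40 + 1.70 = 19.15
(7) 1.4(8.84) + 0.75(8.83) + 0.75(8.49) + 0.3(9.19) = 28.12
The controlling combination is 5, giving 30.30 kN/m.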